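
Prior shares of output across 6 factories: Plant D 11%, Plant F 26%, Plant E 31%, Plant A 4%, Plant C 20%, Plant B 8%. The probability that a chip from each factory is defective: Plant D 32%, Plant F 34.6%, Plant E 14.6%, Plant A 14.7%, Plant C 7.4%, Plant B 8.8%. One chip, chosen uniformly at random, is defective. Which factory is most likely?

Prior × likelihood for each hypothesis:
  Plant D: 0.11 × 0.32 = 0.0352
  Plant F: 0.26 × 0.346 = 0.08996
  Plant E: 0.31 × 0.146 = 0.04526
  Plant A: 0.04 × 0.147 = 0.00588
  Plant C: 0.2 × 0.074 = 0.0148
  Plant B: 0.08 × 0.088 = 0.00704
Total = 0.19814.
Largest term belongs to Plant F, so Plant F is most probable.

Plant F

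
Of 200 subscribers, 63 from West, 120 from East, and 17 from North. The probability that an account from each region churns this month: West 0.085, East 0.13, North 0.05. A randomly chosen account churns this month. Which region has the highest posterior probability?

By Bayes' rule, posterior ∝ prior × likelihood:
  West: 0.315 × 0.085 = 0.026775
  East: 0.6 × 0.13 = 0.078
  North: 0.085 × 0.05 = 0.00425
Normalizing constant = 0.109025.
Largest term belongs to East, so East is most probable.

East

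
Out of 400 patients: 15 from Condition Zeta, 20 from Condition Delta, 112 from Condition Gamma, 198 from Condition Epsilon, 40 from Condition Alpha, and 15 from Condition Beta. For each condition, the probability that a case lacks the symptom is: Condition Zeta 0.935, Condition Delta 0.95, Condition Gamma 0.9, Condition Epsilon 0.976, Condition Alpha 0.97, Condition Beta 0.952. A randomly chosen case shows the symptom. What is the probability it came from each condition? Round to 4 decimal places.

Taking complements, P(symptomatic | each) = Condition Zeta 0.065, Condition Delta 0.05, Condition Gamma 0.1, Condition Epsilon 0.024, Condition Alpha 0.03, Condition Beta 0.048.
Compute prior × likelihood for every hypothesis:
  Condition Zeta: 0.0375 × 0.065 = 0.0024375
  Condition Delta: 0.05 × 0.05 = 0.0025
  Condition Gamma: 0.28 × 0.1 = 0.028
  Condition Epsilon: 0.495 × 0.024 = 0.01188
  Condition Alpha: 0.1 × 0.03 = 0.003
  Condition Beta: 0.0375 × 0.048 = 0.0018
Sum = 0.0496175.
P(Condition Zeta | symptomatic) = 0.0024375/0.0496175 ≈ 0.0491
P(Condition Delta | symptomatic) = 0.0025/0.0496175 ≈ 0.0504
P(Condition Gamma | symptomatic) = 0.028/0.0496175 ≈ 0.5643
P(Condition Epsilon | symptomatic) = 0.01188/0.0496175 ≈ 0.2394
P(Condition Alpha | symptomatic) = 0.003/0.0496175 ≈ 0.0605
P(Condition Beta | symptomatic) = 0.0018/0.0496175 ≈ 0.0363
(Check: 0.0491+0.0504+0.5643+0.2394+0.0605+0.0363 = 1.0000.)

Condition Zeta 0.0491, Condition Delta 0.0504, Condition Gamma 0.5643, Condition Epsilon 0.2394, Condition Alpha 0.0605, Condition Beta 0.0363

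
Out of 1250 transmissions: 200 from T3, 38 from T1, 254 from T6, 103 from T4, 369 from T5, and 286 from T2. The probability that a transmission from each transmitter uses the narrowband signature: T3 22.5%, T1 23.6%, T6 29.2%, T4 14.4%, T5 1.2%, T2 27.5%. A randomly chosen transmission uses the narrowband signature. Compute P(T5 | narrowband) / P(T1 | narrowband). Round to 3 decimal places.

0.494

Prior × likelihood for each hypothesis:
  T3: 0.16 × 0.225 = 0.036
  T1: 0.0304 × 0.236 = 0.0071744
  T6: 0.2032 × 0.292 = 0.0593344
  T4: 0.0824 × 0.144 = 0.0118656
  T5: 0.2952 × 0.012 = 0.0035424
  T2: 0.2288 × 0.275 = 0.06292
Normalizing constant = 0.1808368.
The ratio is 0.0035424 / 0.0071744 (the normalizer cancels) = 0.494.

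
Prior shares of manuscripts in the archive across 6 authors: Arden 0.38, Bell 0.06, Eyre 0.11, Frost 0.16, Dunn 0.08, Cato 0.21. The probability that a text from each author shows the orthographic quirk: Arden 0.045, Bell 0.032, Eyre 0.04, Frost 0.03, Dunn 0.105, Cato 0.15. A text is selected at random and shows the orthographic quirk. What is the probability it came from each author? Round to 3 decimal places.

By Bayes' rule, posterior ∝ prior × likelihood:
  Arden: 0.38 × 0.045 = 0.0171
  Bell: 0.06 × 0.032 = 0.00192
  Eyre: 0.11 × 0.04 = 0.0044
  Frost: 0.16 × 0.03 = 0.0048
  Dunn: 0.08 × 0.105 = 0.0084
  Cato: 0.21 × 0.15 = 0.0315
Sum = 0.06812.
P(Arden | quirk) = 0.0171/0.06812 ≈ 0.251
P(Bell | quirk) = 0.00192/0.06812 ≈ 0.028
P(Eyre | quirk) = 0.0044/0.06812 ≈ 0.065
P(Frost | quirk) = 0.0048/0.06812 ≈ 0.070
P(Dunn | quirk) = 0.0084/0.06812 ≈ 0.123
P(Cato | quirk) = 0.0315/0.06812 ≈ 0.462
(Check: 0.251+0.028+0.065+0.070+0.123+0.462 = 0.999.)

Arden 0.251, Bell 0.028, Eyre 0.065, Frost 0.070, Dunn 0.123, Cato 0.462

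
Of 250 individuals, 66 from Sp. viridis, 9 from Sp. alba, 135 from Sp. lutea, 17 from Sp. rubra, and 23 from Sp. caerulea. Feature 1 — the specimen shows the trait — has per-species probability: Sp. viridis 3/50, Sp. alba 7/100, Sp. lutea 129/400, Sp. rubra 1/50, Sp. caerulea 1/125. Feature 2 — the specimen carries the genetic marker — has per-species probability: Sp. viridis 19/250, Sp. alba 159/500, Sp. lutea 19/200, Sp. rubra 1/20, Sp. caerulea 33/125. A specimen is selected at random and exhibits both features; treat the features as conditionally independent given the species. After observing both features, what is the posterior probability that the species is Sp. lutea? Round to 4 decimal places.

0.8795

Compute prior × likelihood for every hypothesis:
  Sp. viridis: 0.264 × 0.06 × 0.076 = 0.00120384
  Sp. alba: 0.036 × 0.07 × 0.318 = 0.00080136
  Sp. lutea: 0.54 × 0.3225 × 0.095 = 0.01654425
  Sp. rubra: 0.068 × 0.02 × 0.05 = 0.000068
  Sp. caerulea: 0.092 × 0.008 × 0.264 = 0.000194304
Normalizing constant = 0.018811754.
P(Sp. lutea | evidence) = 0.01654425 / 0.018811754 ≈ 0.8795.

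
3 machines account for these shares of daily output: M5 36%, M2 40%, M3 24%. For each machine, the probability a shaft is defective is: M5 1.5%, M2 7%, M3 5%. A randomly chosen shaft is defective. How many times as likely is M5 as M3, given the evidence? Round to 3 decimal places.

0.450

Prior × likelihood for each hypothesis:
  M5: 0.36 × 0.015 = 0.0054
  M2: 0.4 × 0.07 = 0.028
  M3: 0.24 × 0.05 = 0.012
Normalizing constant = 0.0454.
The ratio is 0.0054 / 0.012 (the normalizer cancels) = 0.450.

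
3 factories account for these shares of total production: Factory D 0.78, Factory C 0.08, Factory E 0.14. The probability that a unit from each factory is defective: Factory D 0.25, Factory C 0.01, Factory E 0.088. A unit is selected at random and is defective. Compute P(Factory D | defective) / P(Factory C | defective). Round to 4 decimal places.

Unnormalized posteriors (prior × likelihood):
  Factory D: 0.78 × 0.25 = 0.195
  Factory C: 0.08 × 0.01 = 0.0008
  Factory E: 0.14 × 0.088 = 0.01232
Sum = 0.20812.
The ratio is 0.195 / 0.0008 (the normalizer cancels) = 243.7500.

243.7500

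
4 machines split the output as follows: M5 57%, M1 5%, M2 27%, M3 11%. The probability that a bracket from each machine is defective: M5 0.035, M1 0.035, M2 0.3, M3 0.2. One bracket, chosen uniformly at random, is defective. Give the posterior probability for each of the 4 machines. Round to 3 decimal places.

M5 0.160, M1 0.014, M2 0.650, M3 0.176

Unnormalized posteriors (prior × likelihood):
  M5: 0.57 × 0.035 = 0.01995
  M1: 0.05 × 0.035 = 0.00175
  M2: 0.27 × 0.3 = 0.081
  M3: 0.11 × 0.2 = 0.022
Sum = 0.1247.
P(M5 | defective) = 0.01995/0.1247 ≈ 0.160
P(M1 | defective) = 0.00175/0.1247 ≈ 0.014
P(M2 | defective) = 0.081/0.1247 ≈ 0.650
P(M3 | defective) = 0.022/0.1247 ≈ 0.176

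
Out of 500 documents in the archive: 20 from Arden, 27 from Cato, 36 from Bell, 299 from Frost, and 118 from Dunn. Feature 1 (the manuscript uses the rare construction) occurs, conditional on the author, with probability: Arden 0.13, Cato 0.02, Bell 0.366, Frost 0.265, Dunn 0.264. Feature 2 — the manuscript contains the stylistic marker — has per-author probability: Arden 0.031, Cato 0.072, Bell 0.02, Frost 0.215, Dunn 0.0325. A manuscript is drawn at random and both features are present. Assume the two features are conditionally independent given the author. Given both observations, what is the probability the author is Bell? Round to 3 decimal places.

Compute prior × likelihood for every hypothesis:
  Arden: 0.04 × 0.13 × 0.031 = 0.0001612
  Cato: 0.054 × 0.02 × 0.072 = 0.00007776
  Bell: 0.072 × 0.366 × 0.02 = 0.00052704
  Frost: 0.598 × 0.265 × 0.215 = 0.03407105
  Dunn: 0.236 × 0.264 × 0.0325 = 0.00202488
Total = 0.03686193.
P(Bell | evidence) = 0.00052704 / 0.03686193 ≈ 0.014.

0.014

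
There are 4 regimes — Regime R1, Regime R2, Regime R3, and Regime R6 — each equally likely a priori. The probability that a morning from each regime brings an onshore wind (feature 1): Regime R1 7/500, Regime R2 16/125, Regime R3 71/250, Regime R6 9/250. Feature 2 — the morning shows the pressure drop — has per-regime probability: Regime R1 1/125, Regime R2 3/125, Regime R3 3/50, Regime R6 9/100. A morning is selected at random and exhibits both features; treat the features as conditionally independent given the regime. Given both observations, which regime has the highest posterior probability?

Regime R3

With a uniform prior (1/4 each), posterior ∝ likelihood:
  Regime R1: 0.014 × 0.008 = 0.000112
  Regime R2: 0.128 × 0.024 = 0.003072
  Regime R3: 0.284 × 0.06 = 0.01704
  Regime R6: 0.036 × 0.09 = 0.00324
Total = 0.023464.
Largest term belongs to Regime R3, so Regime R3 is most probable.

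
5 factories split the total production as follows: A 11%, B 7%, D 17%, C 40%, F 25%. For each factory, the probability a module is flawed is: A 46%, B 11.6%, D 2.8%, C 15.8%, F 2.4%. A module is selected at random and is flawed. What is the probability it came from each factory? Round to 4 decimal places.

A 0.3814, B 0.0612, D 0.0359, C 0.4763, F 0.0452

Prior × likelihood for each hypothesis:
  A: 0.11 × 0.46 = 0.0506
  B: 0.07 × 0.116 = 0.00812
  D: 0.17 × 0.028 = 0.00476
  C: 0.4 × 0.158 = 0.0632
  F: 0.25 × 0.024 = 0.006
Sum = 0.13268.
P(A | flawed) = 0.0506/0.13268 ≈ 0.3814
P(B | flawed) = 0.00812/0.13268 ≈ 0.0612
P(D | flawed) = 0.00476/0.13268 ≈ 0.0359
P(C | flawed) = 0.0632/0.13268 ≈ 0.4763
P(F | flawed) = 0.006/0.13268 ≈ 0.0452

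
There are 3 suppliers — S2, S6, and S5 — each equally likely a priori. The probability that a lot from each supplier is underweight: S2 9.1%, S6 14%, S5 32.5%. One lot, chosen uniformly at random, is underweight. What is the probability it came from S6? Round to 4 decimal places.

With a uniform prior (1/3 each), posterior ∝ likelihood:
  S2: 0.091
  S6: 0.14
  S5: 0.325
Sum = 0.556.
P(S6 | evidence) = 0.14 / 0.556 ≈ 0.2518.

0.2518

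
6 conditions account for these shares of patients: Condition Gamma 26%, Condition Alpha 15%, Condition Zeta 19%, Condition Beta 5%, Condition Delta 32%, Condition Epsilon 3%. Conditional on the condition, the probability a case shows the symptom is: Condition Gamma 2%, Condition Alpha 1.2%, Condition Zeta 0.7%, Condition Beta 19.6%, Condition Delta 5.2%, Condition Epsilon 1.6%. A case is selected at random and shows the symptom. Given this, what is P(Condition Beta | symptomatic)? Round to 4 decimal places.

0.2780

Prior × likelihood for each hypothesis:
  Condition Gamma: 0.26 × 0.02 = 0.0052
  Condition Alpha: 0.15 × 0.012 = 0.0018
  Condition Zeta: 0.19 × 0.007 = 0.00133
  Condition Beta: 0.05 × 0.196 = 0.0098
  Condition Delta: 0.32 × 0.052 = 0.01664
  Condition Epsilon: 0.03 × 0.016 = 0.00048
Sum = 0.03525.
P(Condition Beta | evidence) = 0.0098 / 0.03525 ≈ 0.2780.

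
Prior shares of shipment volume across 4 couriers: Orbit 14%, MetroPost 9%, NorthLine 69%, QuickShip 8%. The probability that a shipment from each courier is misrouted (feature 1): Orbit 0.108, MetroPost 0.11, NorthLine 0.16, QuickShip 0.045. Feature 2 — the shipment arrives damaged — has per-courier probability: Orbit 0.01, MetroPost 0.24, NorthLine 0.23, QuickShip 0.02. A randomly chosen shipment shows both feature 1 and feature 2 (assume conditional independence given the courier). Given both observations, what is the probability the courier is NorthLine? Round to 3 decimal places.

0.907

Unnormalized posteriors (prior × likelihood):
  Orbit: 0.14 × 0.108 × 0.01 = 0.0001512
  MetroPost: 0.09 × 0.11 × 0.24 = 0.002376
  NorthLine: 0.69 × 0.16 × 0.23 = 0.025392
  QuickShip: 0.08 × 0.045 × 0.02 = 0.000072
Normalizing constant = 0.0279912.
P(NorthLine | evidence) = 0.025392 / 0.0279912 ≈ 0.907.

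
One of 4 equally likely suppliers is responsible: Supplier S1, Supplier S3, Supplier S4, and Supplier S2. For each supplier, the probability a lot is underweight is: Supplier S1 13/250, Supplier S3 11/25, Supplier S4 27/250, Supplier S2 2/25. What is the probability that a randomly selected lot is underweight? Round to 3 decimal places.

0.170

With a uniform prior (1/4 each), posterior ∝ likelihood:
  Supplier S1: 0.052
  Supplier S3: 0.44
  Supplier S4: 0.108
  Supplier S2: 0.08
P(underweight) = (1/4) × (0.052 + 0.44 + 0.108 + 0.08) = 0.68/4 ≈ 0.170.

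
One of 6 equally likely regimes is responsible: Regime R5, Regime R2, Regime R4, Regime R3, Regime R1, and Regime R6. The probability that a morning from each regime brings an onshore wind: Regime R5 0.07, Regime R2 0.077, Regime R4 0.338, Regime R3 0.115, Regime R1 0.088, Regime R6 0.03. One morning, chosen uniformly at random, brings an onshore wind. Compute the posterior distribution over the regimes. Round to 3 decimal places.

With a uniform prior (1/6 each), posterior ∝ likelihood:
  Regime R5: 0.07
  Regime R2: 0.077
  Regime R4: 0.338
  Regime R3: 0.115
  Regime R1: 0.088
  Regime R6: 0.03
Total = 0.718.
P(Regime R5 | onshore) = 0.07/0.718 ≈ 0.097
P(Regime R2 | onshore) = 0.077/0.718 ≈ 0.107
P(Regime R4 | onshore) = 0.338/0.718 ≈ 0.471
P(Regime R3 | onshore) = 0.115/0.718 ≈ 0.160
P(Regime R1 | onshore) = 0.088/0.718 ≈ 0.123
P(Regime R6 | onshore) = 0.03/0.718 ≈ 0.042

Regime R5 0.097, Regime R2 0.107, Regime R4 0.471, Regime R3 0.160, Regime R1 0.123, Regime R6 0.042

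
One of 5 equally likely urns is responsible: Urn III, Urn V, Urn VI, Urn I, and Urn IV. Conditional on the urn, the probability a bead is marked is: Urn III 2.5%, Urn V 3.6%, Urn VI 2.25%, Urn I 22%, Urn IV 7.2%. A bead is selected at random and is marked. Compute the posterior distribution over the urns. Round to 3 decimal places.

Urn III 0.067, Urn V 0.096, Urn VI 0.060, Urn I 0.586, Urn IV 0.192

With a uniform prior (1/5 each), posterior ∝ likelihood:
  Urn III: 0.025
  Urn V: 0.036
  Urn VI: 0.0225
  Urn I: 0.22
  Urn IV: 0.072
Normalizing constant = 0.3755.
P(Urn III | marked) = 0.025/0.3755 ≈ 0.067
P(Urn V | marked) = 0.036/0.3755 ≈ 0.096
P(Urn VI | marked) = 0.0225/0.3755 ≈ 0.060
P(Urn I | marked) = 0.22/0.3755 ≈ 0.586
P(Urn IV | marked) = 0.072/0.3755 ≈ 0.192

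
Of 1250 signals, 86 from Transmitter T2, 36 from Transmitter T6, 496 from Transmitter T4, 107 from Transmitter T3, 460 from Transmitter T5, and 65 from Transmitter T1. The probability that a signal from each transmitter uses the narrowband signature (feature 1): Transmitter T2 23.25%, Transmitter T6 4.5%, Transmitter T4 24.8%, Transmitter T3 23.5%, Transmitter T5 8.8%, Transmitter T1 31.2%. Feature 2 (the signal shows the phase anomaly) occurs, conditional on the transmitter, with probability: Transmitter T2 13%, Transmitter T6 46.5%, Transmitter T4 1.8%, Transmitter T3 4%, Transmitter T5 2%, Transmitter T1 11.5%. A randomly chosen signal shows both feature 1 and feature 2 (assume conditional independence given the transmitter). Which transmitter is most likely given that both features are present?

Transmitter T2

Compute prior × likelihood for every hypothesis:
  Transmitter T2: 0.0688 × 0.2325 × 0.13 = 0.00207948
  Transmitter T6: 0.0288 × 0.045 × 0.465 = 0.00060264
  Transmitter T4: 0.3968 × 0.248 × 0.018 = 0.0017713152
  Transmitter T3: 0.0856 × 0.235 × 0.04 = 0.00080464
  Transmitter T5: 0.368 × 0.088 × 0.02 = 0.00064768
  Transmitter T1: 0.052 × 0.312 × 0.115 = 0.00186576
Normalizing constant = 0.0077715152.
Largest term belongs to Transmitter T2, so Transmitter T2 is most probable.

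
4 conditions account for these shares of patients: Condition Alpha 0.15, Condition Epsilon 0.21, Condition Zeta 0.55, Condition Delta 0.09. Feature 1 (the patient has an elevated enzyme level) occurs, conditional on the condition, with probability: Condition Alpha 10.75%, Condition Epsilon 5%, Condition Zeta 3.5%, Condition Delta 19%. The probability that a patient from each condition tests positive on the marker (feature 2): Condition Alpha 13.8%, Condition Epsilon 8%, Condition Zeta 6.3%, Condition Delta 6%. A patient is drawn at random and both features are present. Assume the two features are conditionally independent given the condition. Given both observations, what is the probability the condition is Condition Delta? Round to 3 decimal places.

0.193

Prior × likelihood for each hypothesis:
  Condition Alpha: 0.15 × 0.1075 × 0.138 = 0.00222525
  Condition Epsilon: 0.21 × 0.05 × 0.08 = 0.00084
  Condition Zeta: 0.55 × 0.035 × 0.063 = 0.00121275
  Condition Delta: 0.09 × 0.19 × 0.06 = 0.001026
Sum = 0.005304.
P(Condition Delta | evidence) = 0.001026 / 0.005304 ≈ 0.193.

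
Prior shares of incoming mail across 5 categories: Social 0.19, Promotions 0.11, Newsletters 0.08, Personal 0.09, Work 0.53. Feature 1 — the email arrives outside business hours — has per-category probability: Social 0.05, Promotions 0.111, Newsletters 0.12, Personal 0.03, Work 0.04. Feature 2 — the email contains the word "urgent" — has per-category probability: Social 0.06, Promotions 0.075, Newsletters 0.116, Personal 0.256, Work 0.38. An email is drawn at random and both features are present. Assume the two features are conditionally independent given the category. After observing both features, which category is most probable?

Compute prior × likelihood for every hypothesis:
  Social: 0.19 × 0.05 × 0.06 = 0.00057
  Promotions: 0.11 × 0.111 × 0.075 = 0.00091575
  Newsletters: 0.08 × 0.12 × 0.116 = 0.0011136
  Personal: 0.09 × 0.03 × 0.256 = 0.0006912
  Work: 0.53 × 0.04 × 0.38 = 0.008056
Total = 0.01134655.
Largest term belongs to Work, so Work is most probable.

Work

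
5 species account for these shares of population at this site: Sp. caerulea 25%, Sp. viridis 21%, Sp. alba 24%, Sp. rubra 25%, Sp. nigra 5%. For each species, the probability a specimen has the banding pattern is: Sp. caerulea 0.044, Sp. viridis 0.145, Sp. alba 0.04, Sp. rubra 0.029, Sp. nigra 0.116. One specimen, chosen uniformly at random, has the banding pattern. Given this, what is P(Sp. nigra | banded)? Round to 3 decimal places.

Unnormalized posteriors (prior × likelihood):
  Sp. caerulea: 0.25 × 0.044 = 0.011
  Sp. viridis: 0.21 × 0.145 = 0.03045
  Sp. alba: 0.24 × 0.04 = 0.0096
  Sp. rubra: 0.25 × 0.029 = 0.00725
  Sp. nigra: 0.05 × 0.116 = 0.0058
Normalizing constant = 0.0641.
P(Sp. nigra | evidence) = 0.0058 / 0.0641 ≈ 0.090.

0.090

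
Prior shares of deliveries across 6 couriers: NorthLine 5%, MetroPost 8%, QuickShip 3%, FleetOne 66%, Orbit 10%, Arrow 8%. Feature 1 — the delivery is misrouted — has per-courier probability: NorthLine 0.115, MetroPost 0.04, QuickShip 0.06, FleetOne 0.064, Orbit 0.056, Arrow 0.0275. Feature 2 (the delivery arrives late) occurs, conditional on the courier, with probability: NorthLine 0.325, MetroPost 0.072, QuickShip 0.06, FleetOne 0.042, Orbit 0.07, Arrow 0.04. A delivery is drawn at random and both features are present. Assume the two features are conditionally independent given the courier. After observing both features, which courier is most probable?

NorthLine

Compute prior × likelihood for every hypothesis:
  NorthLine: 0.05 × 0.115 × 0.325 = 0.00186875
  MetroPost: 0.08 × 0.04 × 0.072 = 0.0002304
  QuickShip: 0.03 × 0.06 × 0.06 = 0.000108
  FleetOne: 0.66 × 0.064 × 0.042 = 0.00177408
  Orbit: 0.1 × 0.056 × 0.07 = 0.000392
  Arrow: 0.08 × 0.0275 × 0.04 = 0.000088
Total = 0.00446123.
Largest term belongs to NorthLine, so NorthLine is most probable.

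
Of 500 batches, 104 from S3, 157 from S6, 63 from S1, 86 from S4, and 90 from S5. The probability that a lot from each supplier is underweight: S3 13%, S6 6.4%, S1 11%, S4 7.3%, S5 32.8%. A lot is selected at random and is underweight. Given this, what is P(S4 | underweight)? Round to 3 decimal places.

Prior × likelihood for each hypothesis:
  S3: 0.208 × 0.13 = 0.02704
  S6: 0.314 × 0.064 = 0.020096
  S1: 0.126 × 0.11 = 0.01386
  S4: 0.172 × 0.073 = 0.012556
  S5: 0.18 × 0.328 = 0.05904
Sum = 0.132592.
P(S4 | evidence) = 0.012556 / 0.132592 ≈ 0.095.

0.095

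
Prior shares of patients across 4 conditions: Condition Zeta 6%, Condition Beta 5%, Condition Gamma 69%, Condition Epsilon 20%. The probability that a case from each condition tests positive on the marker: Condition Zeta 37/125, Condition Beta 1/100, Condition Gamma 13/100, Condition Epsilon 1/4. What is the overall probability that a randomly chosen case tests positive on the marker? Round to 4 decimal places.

Prior × likelihood for each hypothesis:
  Condition Zeta: 0.06 × 0.296 = 0.01776
  Condition Beta: 0.05 × 0.01 = 0.0005
  Condition Gamma: 0.69 × 0.13 = 0.0897
  Condition Epsilon: 0.2 × 0.25 = 0.05
P(marker-positive) = 0.01776 + 0.0005 + 0.0897 + 0.05 = 0.15796 → 0.1580.

0.1580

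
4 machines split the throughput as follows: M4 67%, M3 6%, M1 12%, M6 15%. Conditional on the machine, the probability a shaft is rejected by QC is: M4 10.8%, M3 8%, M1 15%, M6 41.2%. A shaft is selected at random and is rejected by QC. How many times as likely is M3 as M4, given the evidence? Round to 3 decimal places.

0.066

Prior × likelihood for each hypothesis:
  M4: 0.67 × 0.108 = 0.07236
  M3: 0.06 × 0.08 = 0.0048
  M1: 0.12 × 0.15 = 0.018
  M6: 0.15 × 0.412 = 0.0618
Sum = 0.15696.
The ratio is 0.0048 / 0.07236 (the normalizer cancels) = 0.066.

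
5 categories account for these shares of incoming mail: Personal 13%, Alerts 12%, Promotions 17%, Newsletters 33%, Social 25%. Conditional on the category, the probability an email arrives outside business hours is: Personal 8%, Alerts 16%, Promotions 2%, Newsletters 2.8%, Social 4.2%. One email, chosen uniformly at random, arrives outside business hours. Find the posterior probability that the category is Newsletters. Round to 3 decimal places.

0.175

Prior × likelihood for each hypothesis:
  Personal: 0.13 × 0.08 = 0.0104
  Alerts: 0.12 × 0.16 = 0.0192
  Promotions: 0.17 × 0.02 = 0.0034
  Newsletters: 0.33 × 0.028 = 0.00924
  Social: 0.25 × 0.042 = 0.0105
Total = 0.05274.
P(Newsletters | evidence) = 0.00924 / 0.05274 ≈ 0.175.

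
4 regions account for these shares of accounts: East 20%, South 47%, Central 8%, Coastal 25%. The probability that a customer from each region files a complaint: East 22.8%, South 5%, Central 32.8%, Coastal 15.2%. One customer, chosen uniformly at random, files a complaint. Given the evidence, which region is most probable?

Prior × likelihood for each hypothesis:
  East: 0.2 × 0.228 = 0.0456
  South: 0.47 × 0.05 = 0.0235
  Central: 0.08 × 0.328 = 0.02624
  Coastal: 0.25 × 0.152 = 0.038
Normalizing constant = 0.13334.
Largest term belongs to East, so East is most probable.

East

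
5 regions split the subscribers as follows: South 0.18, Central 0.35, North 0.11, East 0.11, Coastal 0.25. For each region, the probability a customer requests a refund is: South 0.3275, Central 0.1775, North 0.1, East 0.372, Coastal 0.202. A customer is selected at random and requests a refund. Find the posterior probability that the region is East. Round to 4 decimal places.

Prior × likelihood for each hypothesis:
  South: 0.18 × 0.3275 = 0.05895
  Central: 0.35 × 0.1775 = 0.062125
  North: 0.11 × 0.1 = 0.011
  East: 0.11 × 0.372 = 0.04092
  Coastal: 0.25 × 0.202 = 0.0505
Normalizing constant = 0.223495.
P(East | evidence) = 0.04092 / 0.223495 ≈ 0.1831.

0.1831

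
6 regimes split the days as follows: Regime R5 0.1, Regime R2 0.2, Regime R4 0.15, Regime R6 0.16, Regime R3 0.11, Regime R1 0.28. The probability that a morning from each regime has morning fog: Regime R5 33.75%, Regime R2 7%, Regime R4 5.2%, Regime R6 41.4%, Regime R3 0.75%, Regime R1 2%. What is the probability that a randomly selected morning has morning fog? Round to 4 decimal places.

0.1282

Unnormalized posteriors (prior × likelihood):
  Regime R5: 0.1 × 0.3375 = 0.03375
  Regime R2: 0.2 × 0.07 = 0.014
  Regime R4: 0.15 × 0.052 = 0.0078
  Regime R6: 0.16 × 0.414 = 0.06624
  Regime R3: 0.11 × 0.0075 = 0.000825
  Regime R1: 0.28 × 0.02 = 0.0056
P(fog) = 0.03375 + 0.014 + 0.0078 + 0.06624 + 0.000825 + 0.0056 = 0.128215 → 0.1282.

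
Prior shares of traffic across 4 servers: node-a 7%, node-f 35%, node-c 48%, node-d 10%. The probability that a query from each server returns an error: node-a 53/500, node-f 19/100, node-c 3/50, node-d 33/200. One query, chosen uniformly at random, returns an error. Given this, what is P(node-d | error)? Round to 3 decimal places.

Prior × likelihood for each hypothesis:
  node-a: 0.07 × 0.106 = 0.00742
  node-f: 0.35 × 0.19 = 0.0665
  node-c: 0.48 × 0.06 = 0.0288
  node-d: 0.1 × 0.165 = 0.0165
Sum = 0.11922.
P(node-d | evidence) = 0.0165 / 0.11922 ≈ 0.138.

0.138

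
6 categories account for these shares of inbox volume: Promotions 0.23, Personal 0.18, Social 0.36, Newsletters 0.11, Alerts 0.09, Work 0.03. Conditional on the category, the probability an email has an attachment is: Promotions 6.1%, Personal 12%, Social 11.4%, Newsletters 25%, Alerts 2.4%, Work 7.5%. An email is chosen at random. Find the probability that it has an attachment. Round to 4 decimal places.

Compute prior × likelihood for every hypothesis:
  Promotions: 0.23 × 0.061 = 0.01403
  Personal: 0.18 × 0.12 = 0.0216
  Social: 0.36 × 0.114 = 0.04104
  Newsletters: 0.11 × 0.25 = 0.0275
  Alerts: 0.09 × 0.024 = 0.00216
  Work: 0.03 × 0.075 = 0.00225
P(attachment) = 0.01403 + 0.0216 + 0.04104 + 0.0275 + 0.00216 + 0.00225 = 0.10858 → 0.1086.

0.1086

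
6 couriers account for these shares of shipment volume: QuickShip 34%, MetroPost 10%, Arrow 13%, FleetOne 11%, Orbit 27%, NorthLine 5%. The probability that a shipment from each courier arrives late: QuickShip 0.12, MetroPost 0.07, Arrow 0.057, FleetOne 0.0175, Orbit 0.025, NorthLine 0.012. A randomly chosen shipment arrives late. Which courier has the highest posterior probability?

Prior × likelihood for each hypothesis:
  QuickShip: 0.34 × 0.12 = 0.0408
  MetroPost: 0.1 × 0.07 = 0.007
  Arrow: 0.13 × 0.057 = 0.00741
  FleetOne: 0.11 × 0.0175 = 0.001925
  Orbit: 0.27 × 0.025 = 0.00675
  NorthLine: 0.05 × 0.012 = 0.0006
Total = 0.064485.
Largest term belongs to QuickShip, so QuickShip is most probable.

QuickShip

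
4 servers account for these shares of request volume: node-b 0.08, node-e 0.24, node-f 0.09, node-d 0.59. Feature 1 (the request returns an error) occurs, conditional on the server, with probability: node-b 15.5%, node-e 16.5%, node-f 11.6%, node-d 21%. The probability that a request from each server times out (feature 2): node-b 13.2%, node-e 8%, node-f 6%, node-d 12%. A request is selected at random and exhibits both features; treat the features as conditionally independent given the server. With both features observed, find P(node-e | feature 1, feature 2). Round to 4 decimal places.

Compute prior × likelihood for every hypothesis:
  node-b: 0.08 × 0.155 × 0.132 = 0.0016368
  node-e: 0.24 × 0.165 × 0.08 = 0.003168
  node-f: 0.09 × 0.116 × 0.06 = 0.0006264
  node-d: 0.59 × 0.21 × 0.12 = 0.014868
Normalizing constant = 0.0202992.
P(node-e | evidence) = 0.003168 / 0.0202992 ≈ 0.1561.

0.1561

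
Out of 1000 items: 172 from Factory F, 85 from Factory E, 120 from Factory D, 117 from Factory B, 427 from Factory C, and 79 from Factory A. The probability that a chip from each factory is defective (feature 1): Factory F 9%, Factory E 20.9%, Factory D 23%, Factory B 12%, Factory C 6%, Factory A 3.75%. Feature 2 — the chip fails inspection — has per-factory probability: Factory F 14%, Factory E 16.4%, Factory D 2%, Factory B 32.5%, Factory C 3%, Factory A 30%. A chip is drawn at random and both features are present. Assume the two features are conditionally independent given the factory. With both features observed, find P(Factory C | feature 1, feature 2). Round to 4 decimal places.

Prior × likelihood for each hypothesis:
  Factory F: 0.172 × 0.09 × 0.14 = 0.0021672
  Factory E: 0.085 × 0.209 × 0.164 = 0.00291346
  Factory D: 0.12 × 0.23 × 0.02 = 0.000552
  Factory B: 0.117 × 0.12 × 0.325 = 0.004563
  Factory C: 0.427 × 0.06 × 0.03 = 0.0007686
  Factory A: 0.079 × 0.0375 × 0.3 = 0.00088875
Total = 0.01185301.
P(Factory C | evidence) = 0.0007686 / 0.01185301 ≈ 0.0648.

0.0648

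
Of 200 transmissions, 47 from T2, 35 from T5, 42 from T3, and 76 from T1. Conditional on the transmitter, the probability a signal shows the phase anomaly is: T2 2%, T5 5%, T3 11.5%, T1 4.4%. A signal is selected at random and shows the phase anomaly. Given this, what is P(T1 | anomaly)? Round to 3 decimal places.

Unnormalized posteriors (prior × likelihood):
  T2: 0.235 × 0.02 = 0.0047
  T5: 0.175 × 0.05 = 0.00875
  T3: 0.21 × 0.115 = 0.02415
  T1: 0.38 × 0.044 = 0.01672
Total = 0.05432.
P(T1 | evidence) = 0.01672 / 0.05432 ≈ 0.308.

0.308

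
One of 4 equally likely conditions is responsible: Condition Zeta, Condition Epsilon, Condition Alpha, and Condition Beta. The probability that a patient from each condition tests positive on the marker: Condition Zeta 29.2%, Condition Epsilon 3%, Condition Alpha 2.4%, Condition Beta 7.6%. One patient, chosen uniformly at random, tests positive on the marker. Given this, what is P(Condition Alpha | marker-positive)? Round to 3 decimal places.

With a uniform prior (1/4 each), posterior ∝ likelihood:
  Condition Zeta: 0.292
  Condition Epsilon: 0.03
  Condition Alpha: 0.024
  Condition Beta: 0.076
Total = 0.422.
P(Condition Alpha | evidence) = 0.024 / 0.422 ≈ 0.057.

0.057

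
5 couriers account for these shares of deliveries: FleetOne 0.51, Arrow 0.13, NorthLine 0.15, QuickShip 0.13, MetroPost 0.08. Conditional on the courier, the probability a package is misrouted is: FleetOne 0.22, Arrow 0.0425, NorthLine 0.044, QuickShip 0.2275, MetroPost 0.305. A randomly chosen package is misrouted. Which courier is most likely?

FleetOne

Compute prior × likelihood for every hypothesis:
  FleetOne: 0.51 × 0.22 = 0.1122
  Arrow: 0.13 × 0.0425 = 0.005525
  NorthLine: 0.15 × 0.044 = 0.0066
  QuickShip: 0.13 × 0.2275 = 0.029575
  MetroPost: 0.08 × 0.305 = 0.0244
Total = 0.1783.
Largest term belongs to FleetOne, so FleetOne is most probable.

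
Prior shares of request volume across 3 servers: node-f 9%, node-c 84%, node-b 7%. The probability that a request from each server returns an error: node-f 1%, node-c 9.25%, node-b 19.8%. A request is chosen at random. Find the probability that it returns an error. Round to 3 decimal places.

0.092

Compute prior × likelihood for every hypothesis:
  node-f: 0.09 × 0.01 = 0.0009
  node-c: 0.84 × 0.0925 = 0.0777
  node-b: 0.07 × 0.198 = 0.01386
P(error) = 0.0009 + 0.0777 + 0.01386 = 0.09246 → 0.092.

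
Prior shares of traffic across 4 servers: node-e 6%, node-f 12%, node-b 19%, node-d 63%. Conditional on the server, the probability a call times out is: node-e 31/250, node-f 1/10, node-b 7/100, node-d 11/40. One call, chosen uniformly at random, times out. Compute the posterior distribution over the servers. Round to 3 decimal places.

By Bayes' rule, posterior ∝ prior × likelihood:
  node-e: 0.06 × 0.124 = 0.00744
  node-f: 0.12 × 0.1 = 0.012
  node-b: 0.19 × 0.07 = 0.0133
  node-d: 0.63 × 0.275 = 0.17325
Sum = 0.20599.
P(node-e | timeout) = 0.00744/0.20599 ≈ 0.036
P(node-f | timeout) = 0.012/0.20599 ≈ 0.058
P(node-b | timeout) = 0.0133/0.20599 ≈ 0.065
P(node-d | timeout) = 0.17325/0.20599 ≈ 0.841

node-e 0.036, node-f 0.058, node-b 0.065, node-d 0.841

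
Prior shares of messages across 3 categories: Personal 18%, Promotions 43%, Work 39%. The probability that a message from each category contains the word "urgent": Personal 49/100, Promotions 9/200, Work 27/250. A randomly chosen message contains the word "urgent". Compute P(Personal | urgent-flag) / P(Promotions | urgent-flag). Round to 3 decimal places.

Prior × likelihood for each hypothesis:
  Personal: 0.18 × 0.49 = 0.0882
  Promotions: 0.43 × 0.045 = 0.01935
  Work: 0.39 × 0.108 = 0.04212
Normalizing constant = 0.14967.
The ratio is 0.0882 / 0.01935 (the normalizer cancels) = 4.558.

4.558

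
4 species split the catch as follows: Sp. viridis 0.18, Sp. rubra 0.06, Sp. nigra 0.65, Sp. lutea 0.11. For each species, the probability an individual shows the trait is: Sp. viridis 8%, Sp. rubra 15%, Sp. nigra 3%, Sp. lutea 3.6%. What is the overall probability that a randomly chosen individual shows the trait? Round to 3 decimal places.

Prior × likelihood for each hypothesis:
  Sp. viridis: 0.18 × 0.08 = 0.0144
  Sp. rubra: 0.06 × 0.15 = 0.009
  Sp. nigra: 0.65 × 0.03 = 0.0195
  Sp. lutea: 0.11 × 0.036 = 0.00396
P(trait) = 0.0144 + 0.009 + 0.0195 + 0.00396 = 0.04686 → 0.047.

0.047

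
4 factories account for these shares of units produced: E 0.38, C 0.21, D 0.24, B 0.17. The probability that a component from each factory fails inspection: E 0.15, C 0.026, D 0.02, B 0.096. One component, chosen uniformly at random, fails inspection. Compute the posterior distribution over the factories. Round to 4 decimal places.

E 0.6820, C 0.0653, D 0.0574, B 0.1953

By Bayes' rule, posterior ∝ prior × likelihood:
  E: 0.38 × 0.15 = 0.057
  C: 0.21 × 0.026 = 0.00546
  D: 0.24 × 0.02 = 0.0048
  B: 0.17 × 0.096 = 0.01632
Normalizing constant = 0.08358.
P(E | nonconforming) = 0.057/0.08358 ≈ 0.6820
P(C | nonconforming) = 0.00546/0.08358 ≈ 0.0653
P(D | nonconforming) = 0.0048/0.08358 ≈ 0.0574
P(B | nonconforming) = 0.01632/0.08358 ≈ 0.1953
(Check: 0.6820+0.0653+0.0574+0.1953 = 1.0000.)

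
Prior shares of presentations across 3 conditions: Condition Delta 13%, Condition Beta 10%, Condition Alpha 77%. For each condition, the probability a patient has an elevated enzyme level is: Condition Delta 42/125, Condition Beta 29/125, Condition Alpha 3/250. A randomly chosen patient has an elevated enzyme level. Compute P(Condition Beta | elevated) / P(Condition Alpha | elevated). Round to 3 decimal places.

2.511

By Bayes' rule, posterior ∝ prior × likelihood:
  Condition Delta: 0.13 × 0.336 = 0.04368
  Condition Beta: 0.1 × 0.232 = 0.0232
  Condition Alpha: 0.77 × 0.012 = 0.00924
Normalizing constant = 0.07612.
The ratio is 0.0232 / 0.00924 (the normalizer cancels) = 2.511.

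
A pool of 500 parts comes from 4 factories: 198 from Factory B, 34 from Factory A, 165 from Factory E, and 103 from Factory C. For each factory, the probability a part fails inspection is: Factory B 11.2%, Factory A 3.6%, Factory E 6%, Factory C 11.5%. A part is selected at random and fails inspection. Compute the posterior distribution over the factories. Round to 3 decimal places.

Factory B 0.491, Factory A 0.027, Factory E 0.219, Factory C 0.262

Compute prior × likelihood for every hypothesis:
  Factory B: 0.396 × 0.112 = 0.044352
  Factory A: 0.068 × 0.036 = 0.002448
  Factory E: 0.33 × 0.06 = 0.0198
  Factory C: 0.206 × 0.115 = 0.02369
Sum = 0.09029.
P(Factory B | nonconforming) = 0.044352/0.09029 ≈ 0.491
P(Factory A | nonconforming) = 0.002448/0.09029 ≈ 0.027
P(Factory E | nonconforming) = 0.0198/0.09029 ≈ 0.219
P(Factory C | nonconforming) = 0.02369/0.09029 ≈ 0.262
(Check: 0.491+0.027+0.219+0.262 = 0.999.)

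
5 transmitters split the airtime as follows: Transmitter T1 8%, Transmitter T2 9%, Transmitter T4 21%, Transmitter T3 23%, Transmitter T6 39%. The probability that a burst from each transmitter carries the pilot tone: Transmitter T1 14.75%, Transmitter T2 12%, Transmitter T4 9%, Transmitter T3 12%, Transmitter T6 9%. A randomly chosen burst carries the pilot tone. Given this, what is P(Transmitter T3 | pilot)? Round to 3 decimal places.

Compute prior × likelihood for every hypothesis:
  Transmitter T1: 0.08 × 0.1475 = 0.0118
  Transmitter T2: 0.09 × 0.12 = 0.0108
  Transmitter T4: 0.21 × 0.09 = 0.0189
  Transmitter T3: 0.23 × 0.12 = 0.0276
  Transmitter T6: 0.39 × 0.09 = 0.0351
Total = 0.1042.
P(Transmitter T3 | evidence) = 0.0276 / 0.1042 ≈ 0.265.

0.265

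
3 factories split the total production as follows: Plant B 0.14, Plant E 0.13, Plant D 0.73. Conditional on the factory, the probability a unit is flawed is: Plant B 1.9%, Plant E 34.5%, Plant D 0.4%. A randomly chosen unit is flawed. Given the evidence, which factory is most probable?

Plant E

Compute prior × likelihood for every hypothesis:
  Plant B: 0.14 × 0.019 = 0.00266
  Plant E: 0.13 × 0.345 = 0.04485
  Plant D: 0.73 × 0.004 = 0.00292
Total = 0.05043.
Largest term belongs to Plant E, so Plant E is most probable.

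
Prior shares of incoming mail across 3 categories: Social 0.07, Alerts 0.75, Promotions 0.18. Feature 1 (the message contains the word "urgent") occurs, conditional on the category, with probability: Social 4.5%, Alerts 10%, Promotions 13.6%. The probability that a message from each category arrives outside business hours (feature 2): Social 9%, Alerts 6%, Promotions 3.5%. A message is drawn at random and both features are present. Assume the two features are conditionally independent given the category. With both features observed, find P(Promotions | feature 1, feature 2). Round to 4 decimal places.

Compute prior × likelihood for every hypothesis:
  Social: 0.07 × 0.045 × 0.09 = 0.0002835
  Alerts: 0.75 × 0.1 × 0.06 = 0.0045
  Promotions: 0.18 × 0.136 × 0.035 = 0.0008568
Normalizing constant = 0.0056403.
P(Promotions | evidence) = 0.0008568 / 0.0056403 ≈ 0.1519.

0.1519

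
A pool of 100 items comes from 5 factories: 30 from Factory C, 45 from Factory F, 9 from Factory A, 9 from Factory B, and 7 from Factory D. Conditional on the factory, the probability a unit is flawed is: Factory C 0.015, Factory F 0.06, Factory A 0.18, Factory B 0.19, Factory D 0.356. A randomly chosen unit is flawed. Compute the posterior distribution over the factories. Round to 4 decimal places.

Compute prior × likelihood for every hypothesis:
  Factory C: 0.3 × 0.015 = 0.0045
  Factory F: 0.45 × 0.06 = 0.027
  Factory A: 0.09 × 0.18 = 0.0162
  Factory B: 0.09 × 0.19 = 0.0171
  Factory D: 0.07 × 0.356 = 0.02492
Total = 0.08972.
P(Factory C | flawed) = 0.0045/0.08972 ≈ 0.0502
P(Factory F | flawed) = 0.027/0.08972 ≈ 0.3009
P(Factory A | flawed) = 0.0162/0.08972 ≈ 0.1806
P(Factory B | flawed) = 0.0171/0.08972 ≈ 0.1906
P(Factory D | flawed) = 0.02492/0.08972 ≈ 0.2778

Factory C 0.0502, Factory F 0.3009, Factory A 0.1806, Factory B 0.1906, Factory D 0.2778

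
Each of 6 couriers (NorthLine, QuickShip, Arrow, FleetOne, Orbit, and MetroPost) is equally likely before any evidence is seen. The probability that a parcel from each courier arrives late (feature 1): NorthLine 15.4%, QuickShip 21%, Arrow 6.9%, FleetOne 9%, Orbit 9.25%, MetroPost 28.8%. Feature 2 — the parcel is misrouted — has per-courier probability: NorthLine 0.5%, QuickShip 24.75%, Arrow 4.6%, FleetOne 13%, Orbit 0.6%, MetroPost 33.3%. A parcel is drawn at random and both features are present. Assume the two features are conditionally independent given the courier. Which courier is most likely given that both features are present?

MetroPost

With a uniform prior (1/6 each), posterior ∝ likelihood:
  NorthLine: 0.154 × 0.005 = 0.00077
  QuickShip: 0.21 × 0.2475 = 0.051975
  Arrow: 0.069 × 0.046 = 0.003174
  FleetOne: 0.09 × 0.13 = 0.0117
  Orbit: 0.0925 × 0.006 = 0.000555
  MetroPost: 0.288 × 0.333 = 0.095904
Normalizing constant = 0.164078.
Largest term belongs to MetroPost, so MetroPost is most probable.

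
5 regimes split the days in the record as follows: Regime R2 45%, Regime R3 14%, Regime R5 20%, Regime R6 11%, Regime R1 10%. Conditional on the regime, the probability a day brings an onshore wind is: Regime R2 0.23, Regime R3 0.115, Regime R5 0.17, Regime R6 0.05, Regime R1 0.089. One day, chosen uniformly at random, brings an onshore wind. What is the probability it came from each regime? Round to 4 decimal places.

Regime R2 0.6161, Regime R3 0.0958, Regime R5 0.2024, Regime R6 0.0327, Regime R1 0.0530

Compute prior × likelihood for every hypothesis:
  Regime R2: 0.45 × 0.23 = 0.1035
  Regime R3: 0.14 × 0.115 = 0.0161
  Regime R5: 0.2 × 0.17 = 0.034
  Regime R6: 0.11 × 0.05 = 0.0055
  Regime R1: 0.1 × 0.089 = 0.0089
Normalizing constant = 0.168.
P(Regime R2 | onshore) = 0.1035/0.168 ≈ 0.6161
P(Regime R3 | onshore) = 0.0161/0.168 ≈ 0.0958
P(Regime R5 | onshore) = 0.034/0.168 ≈ 0.2024
P(Regime R6 | onshore) = 0.0055/0.168 ≈ 0.0327
P(Regime R1 | onshore) = 0.0089/0.168 ≈ 0.0530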